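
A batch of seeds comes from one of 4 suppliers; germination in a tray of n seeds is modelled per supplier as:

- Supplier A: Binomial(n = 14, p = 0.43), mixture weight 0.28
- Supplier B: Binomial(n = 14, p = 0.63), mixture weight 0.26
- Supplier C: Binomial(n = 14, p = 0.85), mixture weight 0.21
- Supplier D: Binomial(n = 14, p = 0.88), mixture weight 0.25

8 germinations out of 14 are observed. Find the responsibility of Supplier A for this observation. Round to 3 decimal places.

P(component k | x) = π_k·f_k(x) / marginal(x), where marginal(x) = Σ_j π_j·f_j(x).
Component likelihoods at x = 8 germinations out of 14:
  f_A = C(14,8)·0.43^8·0.57^6 = 3003·0.00116882·0.0342964 = 0.120379
  f_B = C(14,8)·0.63^8·0.37^6 = 3003·0.0248156·0.00256573 = 0.191201
  f_C = C(14,8)·0.85^8·0.15^6 = 3003·0.272491·1.13906e-05 = 0.00932082
  f_D = C(14,8)·0.88^8·0.12^6 = 3003·0.359635·2.98598e-06 = 0.00322481
Weight by the priors:
  π_A·f_A = 0.28 × 0.120379 = 0.0337062
  π_B·f_B = 0.26 × 0.191201 = 0.0497123
  π_C·f_C = 0.21 × 0.00932082 = 0.00195737
  π_D·f_D = 0.25 × 0.00322481 = 0.000806203
Evidence: 0.0337062 + 0.0497123 + 0.00195737 + 0.000806203 = 0.0861821
P(Supplier A | x) ≈ 0.391

0.391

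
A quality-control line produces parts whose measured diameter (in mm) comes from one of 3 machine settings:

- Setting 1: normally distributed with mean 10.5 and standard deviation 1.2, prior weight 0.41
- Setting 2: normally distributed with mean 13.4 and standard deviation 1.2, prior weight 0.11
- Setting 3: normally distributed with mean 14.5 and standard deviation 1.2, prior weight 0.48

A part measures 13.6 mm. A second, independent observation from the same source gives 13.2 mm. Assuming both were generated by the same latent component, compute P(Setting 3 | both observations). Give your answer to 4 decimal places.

By Bayes' theorem, P(k | x) = π_k f_k(x) / Σ_j π_j f_j(x).
Since both observations come from the same component, the likelihood for component k is f_k(x₁)·f_k(x₂).
  L_1 = [0.0118188] × [0.0264497] = 0.000312603
  L_2 = [0.327866] × [0.327866] = 0.107496
  L_3 = [0.250948] × [0.184877] = 0.0463944
Prior × likelihood for each component:
  π_1·L_1 = 0.41 × 0.000312603 = 0.000128167
  π_2·L_2 = 0.11 × 0.107496 = 0.0118246
  π_3·L_3 = 0.48 × 0.0463944 = 0.0222693
Normaliser: 0.000128167 + 0.0118246 + 0.0222693 = 0.0342221
Responsibility of Setting 3: 0.0222693 / 0.0342221 ≈ 0.6507

0.6507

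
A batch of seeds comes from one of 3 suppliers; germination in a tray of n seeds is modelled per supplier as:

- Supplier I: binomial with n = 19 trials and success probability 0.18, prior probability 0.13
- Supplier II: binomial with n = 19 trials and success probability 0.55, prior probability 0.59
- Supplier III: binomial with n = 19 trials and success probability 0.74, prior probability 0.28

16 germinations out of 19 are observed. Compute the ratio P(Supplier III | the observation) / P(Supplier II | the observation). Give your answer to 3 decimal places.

Since P(k|x) ∝ π_k f_k(x), the posterior odds are π_i f_i(x) / (π_j f_j(x)).
Binomial probabilities:
  p_I = C(19,16)·0.18^16·0.82^3 = 969·1.2144e-12·0.551368 = 6.48822e-10
  p_II = C(19,16)·0.55^16·0.45^3 = 969·7.01137e-05·0.091125 = 0.00619105
  p_III = C(19,16)·0.74^16·0.26^3 = 969·0.00808551·0.017576 = 0.137706
Posterior odds = (π_III·p_III) / (π_II·p_II) = (0.28·0.137706) / (0.59·0.00619105) = 0.0385575 / 0.00365272 ≈ 10.556

10.556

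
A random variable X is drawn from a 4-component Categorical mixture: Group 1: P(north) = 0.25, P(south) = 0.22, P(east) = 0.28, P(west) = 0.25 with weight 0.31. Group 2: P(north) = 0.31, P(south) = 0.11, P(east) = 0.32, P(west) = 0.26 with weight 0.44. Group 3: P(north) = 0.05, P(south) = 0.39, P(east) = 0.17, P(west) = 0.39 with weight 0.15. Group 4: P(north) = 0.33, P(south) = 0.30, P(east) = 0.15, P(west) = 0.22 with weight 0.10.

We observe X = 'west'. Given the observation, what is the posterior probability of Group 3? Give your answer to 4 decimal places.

Posterior ∝ prior × likelihood, so P(k | x) ∝ π_k f_k(x); normalise over all components.
Component likelihoods at x = 'west':
  p_1 = 0.25
  p_2 = 0.26
  p_3 = 0.39
  p_4 = 0.22
Unnormalised posteriors:
  π_1·p_1 = 0.31 × 0.25 = 0.0775
  π_2·p_2 = 0.44 × 0.26 = 0.1144
  π_3·p_3 = 0.15 × 0.39 = 0.0585
  π_4·p_4 = 0.10 × 0.22 = 0.022
Marginal: 0.0775 + 0.1144 + 0.0585 + 0.022 = 0.2724
So the posterior for Group 3 is 0.0585 / 0.2724 ≈ 0.2148.

0.2148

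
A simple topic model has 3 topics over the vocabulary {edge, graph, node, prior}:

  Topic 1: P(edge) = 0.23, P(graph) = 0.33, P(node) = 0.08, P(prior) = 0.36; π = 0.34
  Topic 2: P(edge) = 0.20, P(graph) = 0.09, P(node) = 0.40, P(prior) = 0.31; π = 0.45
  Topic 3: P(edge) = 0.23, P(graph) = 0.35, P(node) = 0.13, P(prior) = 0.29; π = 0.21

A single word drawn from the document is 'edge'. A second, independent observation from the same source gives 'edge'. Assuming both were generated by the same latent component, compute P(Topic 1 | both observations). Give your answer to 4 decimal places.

0.3819

P(component k | x) = P(Z=k)·f_k(x) / marginal(x), where marginal(x) = Σ_j P(Z=j)·f_j(x).
Since both observations come from the same component, the likelihood for component k is f_k(x₁)·f_k(x₂).
  L_1 = [P(edge | comp) = 0.23] × [0.23] = 0.0529
  L_2 = [P(edge | comp) = 0.20] × [0.2] = 0.04
  L_3 = [P(edge | comp) = 0.23] × [0.23] = 0.0529
Weight by the priors:
  P(Z=1)·L_1 = 0.34 × 0.0529 = 0.017986
  P(Z=2)·L_2 = 0.45 × 0.04 = 0.018
  P(Z=3)·L_3 = 0.21 × 0.0529 = 0.011109
Normaliser: 0.017986 + 0.018 + 0.011109 = 0.047095
Responsibility of Topic 1: 0.017986 / 0.047095 ≈ 0.3819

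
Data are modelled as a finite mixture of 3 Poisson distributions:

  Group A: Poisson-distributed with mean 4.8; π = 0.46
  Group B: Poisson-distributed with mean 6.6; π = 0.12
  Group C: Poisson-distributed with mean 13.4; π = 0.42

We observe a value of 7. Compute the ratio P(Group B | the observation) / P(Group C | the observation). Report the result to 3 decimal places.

1.804

Since P(k|x) ∝ π_k f_k(x), the posterior odds are π_i f_i(x) / (π_j f_j(x)).
Poisson probabilities:
  p_A = e^(−4.8)·4.8^7/7! = 0.0958616
  p_B = e^(−6.6)·6.6^7/7! = 0.147243
  p_C = e^(−13.4)·13.4^7/7! = 0.0233215
Odds = (0.12/0.42) × (0.147243/0.0233215) = 0.285714 × 6.31359 ≈ 1.804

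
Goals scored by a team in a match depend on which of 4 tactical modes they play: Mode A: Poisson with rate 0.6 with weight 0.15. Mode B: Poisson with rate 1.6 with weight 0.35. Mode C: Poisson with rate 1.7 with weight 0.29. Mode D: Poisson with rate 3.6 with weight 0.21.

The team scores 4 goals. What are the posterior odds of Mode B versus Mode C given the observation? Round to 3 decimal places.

1.047

The posterior odds equal the prior odds times the likelihood ratio: (π_i/π_j)·(f_i(x)/f_j(x)).
Poisson probabilities:
  L_A = e^(−0.6)·0.6^4/4! = 0.00296358
  L_B = e^(−1.6)·1.6^4/4! = 0.0551312
  L_C = e^(−1.7)·1.7^4/4! = 0.0635746
  L_D = e^(−3.6)·3.6^4/4! = 0.191222
Odds = (0.35/0.29) × (0.0551312/0.0635746) = 1.2069 × 0.867189 ≈ 1.047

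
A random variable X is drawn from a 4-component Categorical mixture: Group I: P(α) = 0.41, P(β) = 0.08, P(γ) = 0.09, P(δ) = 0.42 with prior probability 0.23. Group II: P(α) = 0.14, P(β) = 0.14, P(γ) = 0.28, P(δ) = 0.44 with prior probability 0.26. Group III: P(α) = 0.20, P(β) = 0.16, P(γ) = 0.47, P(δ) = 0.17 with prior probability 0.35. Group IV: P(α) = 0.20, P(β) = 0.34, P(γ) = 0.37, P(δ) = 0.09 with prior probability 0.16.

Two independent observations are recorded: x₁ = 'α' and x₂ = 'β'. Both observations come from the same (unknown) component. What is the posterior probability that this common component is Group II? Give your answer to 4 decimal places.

By Bayes' theorem, P(k | x) = w_k f_k(x) / Σ_j w_j f_j(x).
Since both observations come from the same component, the likelihood for component k is f_k(x₁)·f_k(x₂).
  f_I = [0.41] × [0.08] = 0.0328
  f_II = [0.14] × [0.14] = 0.0196
  f_III = [0.2] × [0.16] = 0.032
  f_IV = [0.2] × [0.34] = 0.068
Unnormalised posteriors:
  w_I·f_I = 0.23 × 0.0328 = 0.007544
  w_II·f_II = 0.26 × 0.0196 = 0.005096
  w_III·f_III = 0.35 × 0.032 = 0.0112
  w_IV·f_IV = 0.16 × 0.068 = 0.01088
Normaliser: 0.007544 + 0.005096 + 0.0112 + 0.01088 = 0.03472
P(Group II | x₁, x₂) = 0.005096 / 0.03472 ≈ 0.1468

0.1468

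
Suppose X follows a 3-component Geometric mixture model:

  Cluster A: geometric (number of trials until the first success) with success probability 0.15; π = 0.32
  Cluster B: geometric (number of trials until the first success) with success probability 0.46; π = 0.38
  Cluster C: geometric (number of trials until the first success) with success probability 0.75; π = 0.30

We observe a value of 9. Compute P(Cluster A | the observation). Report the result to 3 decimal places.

P(component k | x) = P(Z=k)·f_k(x) / marginal(x), where marginal(x) = Σ_j P(Z=j)·f_j(x).
Evaluate each component's likelihood at the observed value:
  p_A = 0.15·(1−0.15)^8 = 0.15·0.272491 = 0.0408736
  p_B = 0.46·(1−0.46)^8 = 0.46·0.0072302 = 0.00332589
  p_C = 0.75·(1−0.75)^8 = 0.75·1.52588e-05 = 1.14441e-05
Unnormalised posteriors:
  P(Z=A)·p_A = 0.32 × 0.0408736 = 0.0130795
  P(Z=B)·p_B = 0.38 × 0.00332589 = 0.00126384
  P(Z=C)·p_C = 0.30 × 1.14441e-05 = 3.43323e-06
Denominator: 0.0130795 + 0.00126384 + 3.43323e-06 = 0.0143468
P(Cluster A | the observation) = 0.0130795 / 0.0143468 ≈ 0.912

0.912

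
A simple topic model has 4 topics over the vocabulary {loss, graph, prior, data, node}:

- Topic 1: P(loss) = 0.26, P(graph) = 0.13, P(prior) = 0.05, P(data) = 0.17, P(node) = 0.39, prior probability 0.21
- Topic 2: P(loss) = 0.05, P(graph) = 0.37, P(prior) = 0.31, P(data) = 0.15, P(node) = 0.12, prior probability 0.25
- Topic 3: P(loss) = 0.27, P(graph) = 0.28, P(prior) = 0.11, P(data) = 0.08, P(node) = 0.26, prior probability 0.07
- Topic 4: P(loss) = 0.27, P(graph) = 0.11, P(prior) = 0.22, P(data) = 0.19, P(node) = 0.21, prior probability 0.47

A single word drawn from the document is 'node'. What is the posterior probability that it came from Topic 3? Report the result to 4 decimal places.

0.0795

P(component k | x) = w_k·f_k(x) / marginal(x), where marginal(x) = Σ_j w_j·f_j(x).
Categorical probabilities:
  L_1 = 0.39
  L_2 = 0.12
  L_3 = 0.26
  L_4 = 0.21
Prior × likelihood for each component:
  w_1·L_1 = 0.21 × 0.39 = 0.0819
  w_2·L_2 = 0.25 × 0.12 = 0.03
  w_3·L_3 = 0.07 × 0.26 = 0.0182
  w_4·L_4 = 0.47 × 0.21 = 0.0987
Denominator: 0.0819 + 0.03 + 0.0182 + 0.0987 = 0.2288
Responsibility of Topic 3: 0.0182 / 0.2288 ≈ 0.0795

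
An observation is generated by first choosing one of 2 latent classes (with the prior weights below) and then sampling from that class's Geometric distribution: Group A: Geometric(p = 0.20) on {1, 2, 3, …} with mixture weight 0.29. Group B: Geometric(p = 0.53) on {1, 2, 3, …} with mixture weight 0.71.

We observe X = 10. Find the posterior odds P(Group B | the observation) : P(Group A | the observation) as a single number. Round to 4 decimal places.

0.0541

The posterior odds equal the prior odds times the likelihood ratio: (π_i/π_j)·(f_i(x)/f_j(x)).
Component likelihoods at x = 10:
  f_A = 0.0268435
  f_B = 0.000593139
Posterior odds = (π_B·f_B) / (π_A·f_A) = (0.71·0.000593139) / (0.29·0.0268435) = 0.000421129 / 0.00778463 ≈ 0.0541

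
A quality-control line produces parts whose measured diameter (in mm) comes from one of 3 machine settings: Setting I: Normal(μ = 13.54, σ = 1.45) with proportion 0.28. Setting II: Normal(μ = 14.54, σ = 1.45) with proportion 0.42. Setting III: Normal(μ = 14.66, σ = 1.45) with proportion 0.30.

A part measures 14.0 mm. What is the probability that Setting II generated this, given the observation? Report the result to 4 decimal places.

P(component k | x) = π_k·f_k(x) / marginal(x), where marginal(x) = Σ_j π_j·f_j(x).
Normal densities:
  p_I = 0.26163
  p_II = 0.2567
  p_III = 0.248058
Multiply by the mixture weights:
  π_I·p_I = 0.28 × 0.26163 = 0.0732565
  π_II·p_II = 0.42 × 0.2567 = 0.107814
  π_III·p_III = 0.30 × 0.248058 = 0.0744174
Marginal: 0.0732565 + 0.107814 + 0.0744174 = 0.255488
P(Setting II | the observation) = 0.107814 / 0.255488 ≈ 0.4220

0.4220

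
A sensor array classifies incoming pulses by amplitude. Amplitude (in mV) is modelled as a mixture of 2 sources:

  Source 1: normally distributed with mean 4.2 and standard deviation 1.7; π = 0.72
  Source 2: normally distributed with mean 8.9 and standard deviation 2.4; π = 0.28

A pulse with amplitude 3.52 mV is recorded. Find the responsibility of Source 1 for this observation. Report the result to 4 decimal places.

0.9764

P(component k | x) = P(Z=k)·f_k(x) / marginal(x), where marginal(x) = Σ_j P(Z=j)·f_j(x).
Evaluate each component's likelihood at the observed value:
  L_1 = (1/(1.7·√(2π)))·exp(−(3.52−4.2)²/(2·1.7²)) = 0.234672·exp(-0.08000) = 0.216629
  L_2 = (1/(2.4·√(2π)))·exp(−(3.52−8.9)²/(2·2.4²)) = 0.166226·exp(-2.51253) = 0.0134747
Multiply by the mixture weights:
  P(Z=1)·L_1 = 0.72 × 0.216629 = 0.155973
  P(Z=2)·L_2 = 0.28 × 0.0134747 = 0.00377291
Sum: 0.155973 + 0.00377291 = 0.159746
Responsibility of Source 1: 0.155973 / 0.159746 ≈ 0.9764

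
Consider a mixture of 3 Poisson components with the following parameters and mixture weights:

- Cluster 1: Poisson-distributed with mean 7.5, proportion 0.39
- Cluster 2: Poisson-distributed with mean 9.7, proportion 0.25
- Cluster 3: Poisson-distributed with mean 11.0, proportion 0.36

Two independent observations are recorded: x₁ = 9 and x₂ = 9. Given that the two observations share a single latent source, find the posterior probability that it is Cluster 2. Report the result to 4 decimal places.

0.3060

Apply Bayes' rule: the posterior for each component is proportional to its prior times its likelihood at x.
Since both observations come from the same component, the likelihood for component k is f_k(x₁)·f_k(x₂).
  p_1 = [0.11444] × [0.11444] = 0.0130966
  p_2 = [0.128388] × [0.128388] = 0.0164836
  p_3 = [0.108526] × [0.108526] = 0.0117778
Unnormalised posteriors:
  π_1·p_1 = 0.39 × 0.0130966 = 0.00510768
  π_2·p_2 = 0.25 × 0.0164836 = 0.0041209
  π_3·p_3 = 0.36 × 0.0117778 = 0.00424
Denominator: 0.00510768 + 0.0041209 + 0.00424 = 0.0134686
P(Cluster 2 | x₁, x₂) = 0.0041209 / 0.0134686 ≈ 0.3060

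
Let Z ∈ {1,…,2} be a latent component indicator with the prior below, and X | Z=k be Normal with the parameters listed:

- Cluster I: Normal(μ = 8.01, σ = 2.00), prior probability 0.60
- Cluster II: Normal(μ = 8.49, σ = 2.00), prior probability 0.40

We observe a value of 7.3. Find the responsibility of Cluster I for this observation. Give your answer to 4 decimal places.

By Bayes' theorem, P(k | x) = π_k f_k(x) / Σ_j π_j f_j(x).
Normal densities:
  f_I = 0.18729
  f_II = 0.167111
Weight by the priors:
  π_I·f_I = 0.60 × 0.18729 = 0.112374
  π_II·f_II = 0.40 × 0.167111 = 0.0668443
Marginal: 0.112374 + 0.0668443 = 0.179218
Responsibility of Cluster I: 0.112374 / 0.179218 ≈ 0.6270

0.6270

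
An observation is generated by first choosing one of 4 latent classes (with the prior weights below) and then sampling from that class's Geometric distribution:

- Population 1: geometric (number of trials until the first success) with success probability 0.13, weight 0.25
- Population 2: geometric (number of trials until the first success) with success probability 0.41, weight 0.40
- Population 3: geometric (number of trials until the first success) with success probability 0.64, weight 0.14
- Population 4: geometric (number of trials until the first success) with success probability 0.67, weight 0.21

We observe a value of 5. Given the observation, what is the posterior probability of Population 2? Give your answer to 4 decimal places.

0.4770

By Bayes' theorem, P(k | x) = π_k f_k(x) / Σ_j π_j f_j(x).
Geometric probabilities:
  p_1 = 0.13·(1−0.13)^4 = 0.13·0.572898 = 0.0744767
  p_2 = 0.41·(1−0.41)^4 = 0.41·0.121174 = 0.0496812
  p_3 = 0.64·(1−0.64)^4 = 0.64·0.0167962 = 0.0107495
  p_4 = 0.67·(1−0.67)^4 = 0.67·0.0118592 = 0.00794567
Multiply by the mixture weights:
  π_1·p_1 = 0.25 × 0.0744767 = 0.0186192
  π_2·p_2 = 0.40 × 0.0496812 = 0.0198725
  π_3·p_3 = 0.14 × 0.0107495 = 0.00150494
  π_4·p_4 = 0.21 × 0.00794567 = 0.00166859
Marginal: 0.0186192 + 0.0198725 + 0.00150494 + 0.00166859 = 0.0416652
So the posterior for Population 2 is 0.0198725 / 0.0416652 ≈ 0.4770.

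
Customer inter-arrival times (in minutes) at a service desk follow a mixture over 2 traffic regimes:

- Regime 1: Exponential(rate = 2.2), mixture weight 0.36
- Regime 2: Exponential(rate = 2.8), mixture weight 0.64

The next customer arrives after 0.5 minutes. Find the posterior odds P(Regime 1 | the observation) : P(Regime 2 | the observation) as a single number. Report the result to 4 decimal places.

Only the two components matter; the odds are (π_i f_i(x)) / (π_j f_j(x)).
Component likelihoods at x = 0.5 minutes:
  L_1 = 2.2·e^(−2.2·0.5) = 2.2·e^(−1.1000) = 0.732316
  L_2 = 2.8·e^(−2.8·0.5) = 2.8·e^(−1.4000) = 0.690471
Posterior odds = (π_1·L_1) / (π_2·L_2) = (0.36·0.732316) / (0.64·0.690471) = 0.263634 / 0.441902 ≈ 0.5966

0.5966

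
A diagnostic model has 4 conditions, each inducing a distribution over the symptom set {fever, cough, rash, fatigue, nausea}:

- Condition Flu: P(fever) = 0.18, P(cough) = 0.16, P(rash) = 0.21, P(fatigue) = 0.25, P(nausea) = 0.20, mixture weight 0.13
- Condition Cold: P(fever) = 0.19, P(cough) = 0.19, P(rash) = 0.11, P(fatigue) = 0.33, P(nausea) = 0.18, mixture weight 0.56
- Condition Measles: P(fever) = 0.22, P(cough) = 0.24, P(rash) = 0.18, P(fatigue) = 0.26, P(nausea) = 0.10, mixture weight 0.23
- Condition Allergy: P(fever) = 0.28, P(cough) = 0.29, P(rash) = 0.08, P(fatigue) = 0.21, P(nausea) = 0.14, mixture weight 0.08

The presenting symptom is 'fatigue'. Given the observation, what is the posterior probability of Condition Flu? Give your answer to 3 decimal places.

0.111

Posterior ∝ prior × likelihood, so P(k | x) ∝ π_k f_k(x); normalise over all components.
Categorical probabilities:
  L_Flu = P(fatigue | comp) = 0.25
  L_Cold = P(fatigue | comp) = 0.33
  L_Measles = P(fatigue | comp) = 0.26
  L_Allergy = P(fatigue | comp) = 0.21
Weight by the priors:
  π_Flu·L_Flu = 0.13 × 0.25 = 0.0325
  π_Cold·L_Cold = 0.56 × 0.33 = 0.1848
  π_Measles·L_Measles = 0.23 × 0.26 = 0.0598
  π_Allergy·L_Allergy = 0.08 × 0.21 = 0.0168
Normaliser: 0.0325 + 0.1848 + 0.0598 + 0.0168 = 0.2939
P(Condition Flu | data) = 0.0325 / 0.2939 ≈ 0.111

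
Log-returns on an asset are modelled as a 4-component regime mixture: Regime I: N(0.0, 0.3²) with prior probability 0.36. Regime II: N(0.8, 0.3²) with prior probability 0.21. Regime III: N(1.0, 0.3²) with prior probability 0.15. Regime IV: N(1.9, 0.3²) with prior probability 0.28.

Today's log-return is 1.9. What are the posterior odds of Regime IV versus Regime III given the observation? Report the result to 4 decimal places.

Only the two components matter; the odds are (w_i f_i(x)) / (w_j f_j(x)).
Normal densities:
  f_I = (1/(0.3·√(2π)))·exp(−(1.9−0.0)²/(2·0.3²)) = 1.329808·exp(-20.05556) = 2.59282e-09
  f_II = (1/(0.3·√(2π)))·exp(−(1.9−0.8)²/(2·0.3²)) = 1.329808·exp(-6.72222) = 0.0016009
  f_III = (1/(0.3·√(2π)))·exp(−(1.9−1.0)²/(2·0.3²)) = 1.329808·exp(-4.50000) = 0.0147728
  f_IV = (1/(0.3·√(2π)))·exp(−(1.9−1.9)²/(2·0.3²)) = 1.329808·exp(-0.00000) = 1.32981
Posterior odds = (w_IV·f_IV) / (w_III·f_III) = (0.28·1.32981) / (0.15·0.0147728) = 0.372346 / 0.00221592 ≈ 168.0320

168.0320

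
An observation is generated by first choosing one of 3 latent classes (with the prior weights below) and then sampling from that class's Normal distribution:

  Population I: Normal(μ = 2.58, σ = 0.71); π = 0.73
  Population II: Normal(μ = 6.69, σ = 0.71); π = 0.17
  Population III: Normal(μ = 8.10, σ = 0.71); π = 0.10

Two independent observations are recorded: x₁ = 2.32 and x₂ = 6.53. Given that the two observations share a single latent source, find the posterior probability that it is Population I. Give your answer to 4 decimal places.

0.9925

Posterior ∝ prior × likelihood, so P(k | x) ∝ π_k f_k(x); normalise over all components.
Since both observations come from the same component, the likelihood for component k is f_k(x₁)·f_k(x₂).
  p_I = [(1/(0.71·√(2π)))·exp(−(2.32−2.58)²/(2·0.71²)) = 0.561891·exp(-0.06705) = 0.525451] × [1.06828e-07] = 5.61327e-08
  p_II = [(1/(0.71·√(2π)))·exp(−(2.32−6.69)²/(2·0.71²)) = 0.561891·exp(-18.94158) = 3.33756e-09] × [0.547803] = 1.82832e-09
  p_III = [(1/(0.71·√(2π)))·exp(−(2.32−8.10)²/(2·0.71²)) = 0.561891·exp(-33.13668) = 2.28336e-15] × [0.0487378] = 1.11286e-16
Unnormalised posteriors:
  π_I·p_I = 0.73 × 5.61327e-08 = 4.09769e-08
  π_II·p_II = 0.17 × 1.82832e-09 = 3.10815e-10
  π_III·p_III = 0.10 × 1.11286e-16 = 1.11286e-17
Sum: 4.09769e-08 + 3.10815e-10 + 1.11286e-17 = 4.12877e-08
So the posterior for Population I is 4.09769e-08 / 4.12877e-08 ≈ 0.9925.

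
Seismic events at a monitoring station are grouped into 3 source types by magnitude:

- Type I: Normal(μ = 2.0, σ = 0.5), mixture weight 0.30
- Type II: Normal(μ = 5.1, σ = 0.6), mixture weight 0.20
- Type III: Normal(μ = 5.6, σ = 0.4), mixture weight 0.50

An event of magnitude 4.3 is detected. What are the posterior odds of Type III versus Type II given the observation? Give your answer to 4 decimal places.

Posterior odds = (π_i f_i(x)) / (π_j f_j(x)); the normalising sum cancels.
Normal densities:
  f_I = (1/(0.5·√(2π)))·exp(−(4.3−2.0)²/(2·0.5²)) = 0.797885·exp(-10.58000) = 2.02817e-05
  f_II = (1/(0.6·√(2π)))·exp(−(4.3−5.1)²/(2·0.6²)) = 0.664904·exp(-0.88889) = 0.27335
  f_III = (1/(0.4·√(2π)))·exp(−(4.3−5.6)²/(2·0.4²)) = 0.997356·exp(-5.28125) = 0.00507262
0.00253631 / 0.05467 ≈ 0.0464

0.0464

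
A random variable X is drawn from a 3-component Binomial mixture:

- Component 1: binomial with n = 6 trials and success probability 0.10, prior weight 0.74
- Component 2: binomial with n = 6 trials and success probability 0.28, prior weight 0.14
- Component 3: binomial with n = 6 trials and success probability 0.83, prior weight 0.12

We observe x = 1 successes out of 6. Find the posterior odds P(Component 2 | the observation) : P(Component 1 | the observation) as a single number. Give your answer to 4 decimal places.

0.1736

Posterior odds = (π_i f_i(x)) / (π_j f_j(x)); the normalising sum cancels.
Binomial probabilities:
  L_1 = 0.354294
  L_2 = 0.325066
  L_3 = 0.000707089
0.0455093 / 0.262178 ≈ 0.1736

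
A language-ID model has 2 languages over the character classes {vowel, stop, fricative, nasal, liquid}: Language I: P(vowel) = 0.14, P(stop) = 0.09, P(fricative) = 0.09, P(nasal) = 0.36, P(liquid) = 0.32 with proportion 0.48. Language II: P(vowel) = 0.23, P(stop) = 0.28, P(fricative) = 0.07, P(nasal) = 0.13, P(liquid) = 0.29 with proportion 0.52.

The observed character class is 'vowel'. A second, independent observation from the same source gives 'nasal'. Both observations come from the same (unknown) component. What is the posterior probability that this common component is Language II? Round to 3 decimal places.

0.391

The responsibility of component k is π_k f_k(x) divided by Σ_j π_j f_j(x).
Since both observations come from the same component, the likelihood for component k is f_k(x₁)·f_k(x₂).
  f_I = [P(vowel | comp) = 0.14] × [0.36] = 0.0504
  f_II = [P(vowel | comp) = 0.23] × [0.13] = 0.0299
Unnormalised posteriors:
  π_I·f_I = 0.48 × 0.0504 = 0.024192
  π_II·f_II = 0.52 × 0.0299 = 0.015548
Marginal: 0.024192 + 0.015548 = 0.03974
Responsibility of Language II: 0.015548 / 0.03974 ≈ 0.391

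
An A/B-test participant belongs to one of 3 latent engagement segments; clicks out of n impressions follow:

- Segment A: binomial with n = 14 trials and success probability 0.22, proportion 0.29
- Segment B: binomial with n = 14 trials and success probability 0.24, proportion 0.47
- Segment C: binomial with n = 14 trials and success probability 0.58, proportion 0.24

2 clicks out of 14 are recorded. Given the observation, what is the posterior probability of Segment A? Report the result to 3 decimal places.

0.414

Apply Bayes' rule: the posterior for each component is proportional to its prior times its likelihood at x.
Component likelihoods at x = 2 clicks out of 14:
  p_A = C(14,2)·0.22^2·0.78^12 = 91·0.0484·0.0507149 = 0.223369
  p_B = C(14,2)·0.24^2·0.76^12 = 91·0.0576·0.0371333 = 0.194638
  p_C = C(14,2)·0.58^2·0.42^12 = 91·0.3364·3.01295e-05 = 0.000922335
Prior × likelihood for each component:
  π_A·p_A = 0.29 × 0.223369 = 0.0647769
  π_B·p_B = 0.47 × 0.194638 = 0.0914797
  π_C·p_C = 0.24 × 0.000922335 = 0.00022136
Sum: 0.0647769 + 0.0914797 + 0.00022136 = 0.156478
P(Segment A | x) ≈ 0.414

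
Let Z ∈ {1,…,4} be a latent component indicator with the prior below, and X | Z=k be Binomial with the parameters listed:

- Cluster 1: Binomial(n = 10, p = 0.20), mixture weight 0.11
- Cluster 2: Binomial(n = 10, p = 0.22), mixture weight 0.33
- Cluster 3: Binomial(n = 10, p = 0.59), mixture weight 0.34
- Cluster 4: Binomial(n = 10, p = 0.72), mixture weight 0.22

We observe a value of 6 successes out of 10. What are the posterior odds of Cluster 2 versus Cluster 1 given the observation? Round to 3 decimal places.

The posterior odds equal the prior odds times the likelihood ratio: (π_i/π_j)·(f_i(x)/f_j(x)).
Evaluate each component's likelihood at the observed value:
  p_1 = C(10,6)·0.20^6·0.80^4 = 210·6.4e-05·0.4096 = 0.00550502
  p_2 = C(10,6)·0.22^6·0.78^4 = 210·0.00011338·0.370151 = 0.0088132
  p_3 = C(10,6)·0.59^6·0.41^4 = 210·0.0421805·0.0282576 = 0.250303
  p_4 = C(10,6)·0.72^6·0.28^4 = 210·0.139314·0.00614656 = 0.179823
Posterior odds = (π_2·p_2) / (π_1·p_1) = (0.33·0.0088132) / (0.11·0.00550502) = 0.00290836 / 0.000605553 ≈ 4.803

4.803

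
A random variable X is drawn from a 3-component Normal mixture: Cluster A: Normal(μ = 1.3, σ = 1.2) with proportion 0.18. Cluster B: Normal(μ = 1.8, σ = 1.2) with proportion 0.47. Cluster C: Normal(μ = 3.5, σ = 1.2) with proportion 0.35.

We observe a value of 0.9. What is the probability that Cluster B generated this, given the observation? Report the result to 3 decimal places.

0.635

Apply Bayes' rule: the posterior for each component is proportional to its prior times its likelihood at x.
Component likelihoods at x = 0.9:
  f_A = (1/(1.2·√(2π)))·exp(−(0.9−1.3)²/(2·1.2²)) = 0.332452·exp(-0.05556) = 0.314486
  f_B = (1/(1.2·√(2π)))·exp(−(0.9−1.8)²/(2·1.2²)) = 0.332452·exp(-0.28125) = 0.250948
  f_C = (1/(1.2·√(2π)))·exp(−(0.9−3.5)²/(2·1.2²)) = 0.332452·exp(-2.34722) = 0.0317939
Multiply by the mixture weights:
  P(Z=A)·f_A = 0.18 × 0.314486 = 0.0566075
  P(Z=B)·f_B = 0.47 × 0.250948 = 0.117945
  P(Z=C)·f_C = 0.35 × 0.0317939 = 0.0111278
Marginal: 0.0566075 + 0.117945 + 0.0111278 = 0.185681
P(Cluster B | x) = 0.117945 / 0.185681 ≈ 0.635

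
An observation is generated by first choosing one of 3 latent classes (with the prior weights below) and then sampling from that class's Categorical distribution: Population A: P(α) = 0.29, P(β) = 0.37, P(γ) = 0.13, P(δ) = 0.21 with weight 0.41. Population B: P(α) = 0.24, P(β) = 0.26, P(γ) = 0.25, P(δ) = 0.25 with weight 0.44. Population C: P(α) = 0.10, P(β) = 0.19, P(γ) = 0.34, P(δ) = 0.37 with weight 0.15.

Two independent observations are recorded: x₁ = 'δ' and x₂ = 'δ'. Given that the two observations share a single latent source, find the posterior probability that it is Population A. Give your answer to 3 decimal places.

By Bayes' theorem, P(k | x) = w_k f_k(x) / Σ_j w_j f_j(x).
Since both observations come from the same component, the likelihood for component k is f_k(x₁)·f_k(x₂).
  p_A = [P(δ | comp) = 0.21] × [0.21] = 0.0441
  p_B = [P(δ | comp) = 0.25] × [0.25] = 0.0625
  p_C = [P(δ | comp) = 0.37] × [0.37] = 0.1369
Prior × likelihood for each component:
  w_A·p_A = 0.41 × 0.0441 = 0.018081
  w_B·p_B = 0.44 × 0.0625 = 0.0275
  w_C·p_C = 0.15 × 0.1369 = 0.020535
Denominator: 0.018081 + 0.0275 + 0.020535 = 0.066116
P(Population A | x₁, x₂) ≈ 0.273

0.273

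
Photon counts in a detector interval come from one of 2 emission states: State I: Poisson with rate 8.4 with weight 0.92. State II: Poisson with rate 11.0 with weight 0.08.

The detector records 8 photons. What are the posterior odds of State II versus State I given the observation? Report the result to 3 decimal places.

0.056

The posterior odds equal the prior odds times the likelihood ratio: (w_i/w_j)·(f_i(x)/f_j(x)).
Poisson probabilities:
  f_I = 0.138242
  f_II = 0.0887936
Odds = (0.08/0.92) × (0.0887936/0.138242) = 0.0869565 × 0.642305 ≈ 0.056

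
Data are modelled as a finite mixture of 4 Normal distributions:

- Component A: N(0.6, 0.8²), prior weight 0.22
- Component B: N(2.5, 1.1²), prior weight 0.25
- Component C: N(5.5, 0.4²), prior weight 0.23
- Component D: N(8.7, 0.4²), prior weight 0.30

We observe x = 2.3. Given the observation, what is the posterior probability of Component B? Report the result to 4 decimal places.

0.8860

Apply Bayes' rule: the posterior for each component is proportional to its prior times its likelihood at x.
Normal densities:
  f_A = 0.0521512
  f_B = 0.356729
  f_C = 1.26307e-14
  f_D = 2.56541e-56
Multiply by the mixture weights:
  P(Z=A)·f_A = 0.22 × 0.0521512 = 0.0114733
  P(Z=B)·f_B = 0.25 × 0.356729 = 0.0891824
  P(Z=C)·f_C = 0.23 × 1.26307e-14 = 2.90506e-15
  P(Z=D)·f_D = 0.30 × 2.56541e-56 = 7.69622e-57
Sum: 0.0114733 + 0.0891824 + 2.90506e-15 + 7.69622e-57 = 0.100656
P(Component B | 2.3) ≈ 0.8860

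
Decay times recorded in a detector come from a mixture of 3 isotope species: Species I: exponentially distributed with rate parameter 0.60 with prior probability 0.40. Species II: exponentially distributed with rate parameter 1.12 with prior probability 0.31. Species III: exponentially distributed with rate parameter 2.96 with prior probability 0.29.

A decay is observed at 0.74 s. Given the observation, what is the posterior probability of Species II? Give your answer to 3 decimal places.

0.377

Posterior ∝ prior × likelihood, so P(k | x) ∝ P(Z=k) f_k(x); normalise over all components.
Component likelihoods at x = 0.74 s:
  p_I = 0.384879
  p_II = 0.488962
  p_III = 0.331141
Prior × likelihood for each component:
  P(Z=I)·p_I = 0.40 × 0.384879 = 0.153952
  P(Z=II)·p_II = 0.31 × 0.488962 = 0.151578
  P(Z=III)·p_III = 0.29 × 0.331141 = 0.0960309
Denominator: 0.153952 + 0.151578 + 0.0960309 = 0.401561
P(Species II | the observation) = 0.151578 / 0.401561 ≈ 0.377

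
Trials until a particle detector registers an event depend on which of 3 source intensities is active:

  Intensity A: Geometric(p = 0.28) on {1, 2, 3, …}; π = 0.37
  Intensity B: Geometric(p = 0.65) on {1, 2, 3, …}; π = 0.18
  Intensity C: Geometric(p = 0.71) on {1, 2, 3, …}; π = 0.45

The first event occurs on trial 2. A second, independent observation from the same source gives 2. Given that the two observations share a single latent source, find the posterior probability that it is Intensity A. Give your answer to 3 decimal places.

0.346

P(component k | x) = π_k·f_k(x) / marginal(x), where marginal(x) = Σ_j π_j·f_j(x).
Since both observations come from the same component, the likelihood for component k is f_k(x₁)·f_k(x₂).
  L_A = [0.2016] × [0.2016] = 0.0406426
  L_B = [0.2275] × [0.2275] = 0.0517562
  L_C = [0.2059] × [0.2059] = 0.0423948
Unnormalised posteriors:
  π_A·L_A = 0.37 × 0.0406426 = 0.0150377
  π_B·L_B = 0.18 × 0.0517562 = 0.00931612
  π_C·L_C = 0.45 × 0.0423948 = 0.0190777
Normaliser: 0.0150377 + 0.00931612 + 0.0190777 = 0.0434315
P(Intensity A | x₁, x₂) = 0.0150377 / 0.0434315 ≈ 0.346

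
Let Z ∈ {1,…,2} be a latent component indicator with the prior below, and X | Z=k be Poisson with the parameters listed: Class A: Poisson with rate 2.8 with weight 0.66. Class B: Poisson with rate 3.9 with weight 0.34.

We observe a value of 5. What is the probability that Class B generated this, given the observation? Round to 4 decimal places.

0.4734

Posterior ∝ prior × likelihood, so P(k | x) ∝ π_k f_k(x); normalise over all components.
Poisson probabilities:
  f_A = e^(−2.8)·2.8^5/5! = 0.0872136
  f_B = e^(−3.9)·3.9^5/5! = 0.152193
Multiply by the mixture weights:
  π_A·f_A = 0.66 × 0.0872136 = 0.057561
  π_B·f_B = 0.34 × 0.152193 = 0.0517455
Normaliser: 0.057561 + 0.0517455 = 0.109306
So the posterior for Class B is 0.0517455 / 0.109306 ≈ 0.4734.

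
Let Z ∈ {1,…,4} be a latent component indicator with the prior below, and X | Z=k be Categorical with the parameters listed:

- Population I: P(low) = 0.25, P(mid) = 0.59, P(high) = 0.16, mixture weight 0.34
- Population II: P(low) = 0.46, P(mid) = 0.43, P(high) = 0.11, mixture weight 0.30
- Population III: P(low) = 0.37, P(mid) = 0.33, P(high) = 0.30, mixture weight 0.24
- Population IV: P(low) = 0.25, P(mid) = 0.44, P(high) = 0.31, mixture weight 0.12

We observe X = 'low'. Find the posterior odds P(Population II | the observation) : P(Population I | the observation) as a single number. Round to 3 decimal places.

1.624

Since P(k|x) ∝ w_k f_k(x), the posterior odds are w_i f_i(x) / (w_j f_j(x)).
Component likelihoods at x = 'low':
  L_I = P(low | comp) = 0.25
  L_II = P(low | comp) = 0.46
  L_III = P(low | comp) = 0.37
  L_IV = P(low | comp) = 0.25
Odds = (0.30/0.34) × (0.46/0.25) = 0.882353 × 1.84 ≈ 1.624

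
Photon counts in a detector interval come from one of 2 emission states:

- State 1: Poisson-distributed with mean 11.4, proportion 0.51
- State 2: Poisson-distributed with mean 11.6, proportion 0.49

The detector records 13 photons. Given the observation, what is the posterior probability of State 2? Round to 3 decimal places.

Posterior ∝ prior × likelihood, so P(k | x) ∝ π_k f_k(x); normalise over all components.
Poisson probabilities:
  f_1 = 0.0987474
  f_2 = 0.101358
Prior × likelihood for each component:
  π_1·f_1 = 0.51 × 0.0987474 = 0.0503612
  π_2·f_2 = 0.49 × 0.101358 = 0.0496654
Sum: 0.0503612 + 0.0496654 = 0.100027
P(State 2 | x) = 0.0496654 / 0.100027 ≈ 0.497

0.497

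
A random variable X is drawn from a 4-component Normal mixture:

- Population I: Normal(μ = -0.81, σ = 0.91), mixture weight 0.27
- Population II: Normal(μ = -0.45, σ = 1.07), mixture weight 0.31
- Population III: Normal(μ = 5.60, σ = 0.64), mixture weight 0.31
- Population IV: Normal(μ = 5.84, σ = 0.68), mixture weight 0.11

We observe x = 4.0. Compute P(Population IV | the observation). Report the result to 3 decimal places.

0.163

Apply Bayes' rule: the posterior for each component is proportional to its prior times its likelihood at x.
Normal densities:
  f_I = (1/(0.91·√(2π)))·exp(−(4.0−-0.81)²/(2·0.91²)) = 0.438398·exp(-13.96939) = 3.75873e-07
  f_II = (1/(1.07·√(2π)))·exp(−(4.0−-0.45)²/(2·1.07²)) = 0.372843·exp(-8.64814) = 6.54167e-05
  f_III = (1/(0.64·√(2π)))·exp(−(4.0−5.60)²/(2·0.64²)) = 0.623347·exp(-3.12500) = 0.027388
  f_IV = (1/(0.68·√(2π)))·exp(−(4.0−5.84)²/(2·0.68²)) = 0.586680·exp(-3.66090) = 0.0150832
Prior × likelihood for each component:
  π_I·f_I = 0.27 × 3.75873e-07 = 1.01486e-07
  π_II·f_II = 0.31 × 6.54167e-05 = 2.02792e-05
  π_III·f_III = 0.31 × 0.027388 = 0.00849027
  π_IV·f_IV = 0.11 × 0.0150832 = 0.00165915
Normaliser: 1.01486e-07 + 2.02792e-05 + 0.00849027 + 0.00165915 = 0.0101698
P(Population IV | 4.0) ≈ 0.163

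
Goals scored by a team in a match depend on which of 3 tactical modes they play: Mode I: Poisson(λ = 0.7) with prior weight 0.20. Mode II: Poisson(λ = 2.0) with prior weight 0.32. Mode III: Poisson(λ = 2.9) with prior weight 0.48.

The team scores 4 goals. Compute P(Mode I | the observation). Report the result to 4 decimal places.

The responsibility of component k is P(Z=k) f_k(x) divided by Σ_j P(Z=j) f_j(x).
Evaluate each component's likelihood at the observed value:
  p_I = 0.00496792
  p_II = 0.0902235
  p_III = 0.162154
Multiply by the mixture weights:
  P(Z=I)·p_I = 0.20 × 0.00496792 = 0.000993584
  P(Z=II)·p_II = 0.32 × 0.0902235 = 0.0288715
  P(Z=III)·p_III = 0.48 × 0.162154 = 0.0778338
Sum: 0.000993584 + 0.0288715 + 0.0778338 = 0.107699
Responsibility of Mode I: 0.000993584 / 0.107699 ≈ 0.0092

0.0092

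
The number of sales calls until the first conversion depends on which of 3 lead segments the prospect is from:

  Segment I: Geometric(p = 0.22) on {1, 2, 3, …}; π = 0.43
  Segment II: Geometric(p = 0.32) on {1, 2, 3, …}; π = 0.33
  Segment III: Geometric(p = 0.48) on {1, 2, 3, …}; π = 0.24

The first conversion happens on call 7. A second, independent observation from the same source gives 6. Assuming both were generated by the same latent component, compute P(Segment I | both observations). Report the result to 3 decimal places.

0.720

Apply Bayes' rule: the posterior for each component is proportional to its prior times its likelihood at x.
Since both observations come from the same component, the likelihood for component k is f_k(x₁)·f_k(x₂).
  L_I = [0.22·(1−0.22)^6 = 0.22·0.2252 = 0.0495439] × [0.0635178] = 0.00314692
  L_II = [0.32·(1−0.32)^6 = 0.32·0.0988675 = 0.0316376] × [0.0465259] = 0.00147197
  L_III = [0.48·(1−0.48)^6 = 0.48·0.0197706 = 0.00948989] × [0.0182498] = 0.000173189
Unnormalised posteriors:
  P(Z=I)·L_I = 0.43 × 0.00314692 = 0.00135318
  P(Z=II)·L_II = 0.33 × 0.00147197 = 0.000485749
  P(Z=III)·L_III = 0.24 × 0.000173189 = 4.15653e-05
Normaliser: 0.00135318 + 0.000485749 + 4.15653e-05 = 0.00188049
So the posterior for Segment I is 0.00135318 / 0.00188049 ≈ 0.720.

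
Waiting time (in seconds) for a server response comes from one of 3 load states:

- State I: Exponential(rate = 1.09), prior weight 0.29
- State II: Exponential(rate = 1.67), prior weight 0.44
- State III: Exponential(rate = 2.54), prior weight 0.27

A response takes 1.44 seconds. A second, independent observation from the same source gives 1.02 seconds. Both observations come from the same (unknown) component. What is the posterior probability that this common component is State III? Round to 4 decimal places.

By Bayes' theorem, P(k | x) = P(Z=k) f_k(x) / Σ_j P(Z=j) f_j(x).
Since both observations come from the same component, the likelihood for component k is f_k(x₁)·f_k(x₂).
  f_I = [0.22686] × [0.358573] = 0.0813459
  f_II = [0.150774] × [0.304046] = 0.0458421
  f_III = [0.0655176] × [0.190399] = 0.0124745
Weight by the priors:
  P(Z=I)·f_I = 0.29 × 0.0813459 = 0.0235903
  P(Z=II)·f_II = 0.44 × 0.0458421 = 0.0201705
  P(Z=III)·f_III = 0.27 × 0.0124745 = 0.0033681
Normaliser: 0.0235903 + 0.0201705 + 0.0033681 = 0.0471289
P(State III | x₁,x₂) ≈ 0.0715

0.0715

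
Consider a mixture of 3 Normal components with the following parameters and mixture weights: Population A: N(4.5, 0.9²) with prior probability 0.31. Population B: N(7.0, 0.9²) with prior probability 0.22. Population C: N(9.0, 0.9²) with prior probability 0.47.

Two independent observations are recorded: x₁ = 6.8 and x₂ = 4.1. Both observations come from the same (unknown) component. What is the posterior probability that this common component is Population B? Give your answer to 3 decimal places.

The responsibility of component k is π_k f_k(x) divided by Σ_j π_j f_j(x).
Since both observations come from the same component, the likelihood for component k is f_k(x₁)·f_k(x₂).
  f_A = [(1/(0.9·√(2π)))·exp(−(6.8−4.5)²/(2·0.9²)) = 0.443269·exp(-3.26543) = 0.0169242] × [0.401582] = 0.00679646
  f_B = [(1/(0.9·√(2π)))·exp(−(6.8−7.0)²/(2·0.9²)) = 0.443269·exp(-0.02469) = 0.432458] × [0.00246655] = 0.00106668
  f_C = [(1/(0.9·√(2π)))·exp(−(6.8−9.0)²/(2·0.9²)) = 0.443269·exp(-2.98765) = 0.0223432] × [1.62179e-07] = 3.6236e-09
Weight by the priors:
  π_A·f_A = 0.31 × 0.00679646 = 0.0021069
  π_B·f_B = 0.22 × 0.00106668 = 0.000234669
  π_C·f_C = 0.47 × 3.6236e-09 = 1.70309e-09
Evidence: 0.0021069 + 0.000234669 + 1.70309e-09 = 0.00234157
P(Population B | data) = 0.000234669 / 0.00234157 ≈ 0.100

0.100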